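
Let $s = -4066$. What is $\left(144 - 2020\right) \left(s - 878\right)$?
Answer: $9274944$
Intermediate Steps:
$\left(144 - 2020\right) \left(s - 878\right) = \left(144 - 2020\right) \left(-4066 - 878\right) = \left(-1876\right) \left(-4944\right) = 9274944$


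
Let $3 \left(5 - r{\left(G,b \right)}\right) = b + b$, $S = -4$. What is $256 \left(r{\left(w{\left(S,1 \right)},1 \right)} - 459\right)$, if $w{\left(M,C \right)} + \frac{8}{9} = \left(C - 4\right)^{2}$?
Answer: $- \frac{349184}{3} \approx -1.1639 \cdot 10^{5}$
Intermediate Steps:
$w{\left(M,C \right)} = - \frac{8}{9} + \left(-4 + C\right)^{2}$ ($w{\left(M,C \right)} = - \frac{8}{9} + \left(C - 4\right)^{2} = - \frac{8}{9} + \left(-4 + C\right)^{2}$)
$r{\left(G,b \right)} = 5 - \frac{2 b}{3}$ ($r{\left(G,b \right)} = 5 - \frac{b + b}{3} = 5 - \frac{2 b}{3}$)
$256 \left(r{\left(w{\left(S,1 \right)},1 \right)} - 459\right) = 256 \left(\left(5 - \frac{2}{3}\right) - 459\right) = 256 \left(\frac{13}{3} - 459\right) = 256 \left(- \frac{1364}{3}\right) = - \frac{349184}{3}$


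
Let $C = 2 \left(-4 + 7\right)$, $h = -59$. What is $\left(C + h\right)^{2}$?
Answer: $2809$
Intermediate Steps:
$C = 6$ ($C = 2 \cdot 3 = 6$)
$\left(C + h\right)^{2} = \left(6 - 59\right)^{2} = \left(-53\right)^{2} = 2809$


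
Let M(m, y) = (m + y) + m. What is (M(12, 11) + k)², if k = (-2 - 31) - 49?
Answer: 2209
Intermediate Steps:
M(m, y) = y + 2*m
k = -82 (k = -33 - 49 = -82)
(M(12, 11) + k)² = ((11 + 2*12) - 82)² = ((11 + 24) - 82)² = (35 - 82)² = (-47)² = 2209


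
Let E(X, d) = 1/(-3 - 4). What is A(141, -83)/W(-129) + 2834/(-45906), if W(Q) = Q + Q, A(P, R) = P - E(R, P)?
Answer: -28613/46999 ≈ -0.60880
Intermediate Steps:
E(X, d) = -⅐ (E(X, d) = 1/(-7) = -⅐)
A(P, R) = ⅐ + P (A(P, R) = P - 1*(-⅐) = P + ⅐ = ⅐ + P)
W(Q) = 2*Q
A(141, -83)/W(-129) + 2834/(-45906) = (⅐ + 141)/((2*(-129))) + 2834/(-45906) = (988/7)/(-258) + 2834*(-1/45906) = (988/7)*(-1/258) - 1417/22953 = -494/903 - 1417/22953 = -28613/46999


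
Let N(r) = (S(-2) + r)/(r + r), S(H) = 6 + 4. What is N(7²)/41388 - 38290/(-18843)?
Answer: 51768756899/25475886744 ≈ 2.0321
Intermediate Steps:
S(H) = 10
N(r) = (10 + r)/(2*r) (N(r) = (10 + r)/(r + r) = (10 + r)/((2*r)) = (10 + r)*(1/(2*r)) = (10 + r)/(2*r))
N(7²)/41388 - 38290/(-18843) = ((10 + 7²)/(2*(7²)))/41388 - 38290/(-18843) = ((½)*(10 + 49)/49)*(1/41388) - 38290*(-1/18843) = ((½)*(1/49)*59)*(1/41388) + 38290/18843 = (59/98)*(1/41388) + 38290/18843 = 59/4056024 + 38290/18843 = 51768756899/25475886744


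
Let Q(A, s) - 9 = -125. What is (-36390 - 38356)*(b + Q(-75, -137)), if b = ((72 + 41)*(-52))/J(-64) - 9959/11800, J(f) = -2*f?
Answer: 287092322503/23600 ≈ 1.2165e+7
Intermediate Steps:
Q(A, s) = -116 (Q(A, s) = 9 - 125 = -116)
b = -2206611/47200 (b = ((72 + 41)*(-52))/((-2*(-64))) - 9959/11800 = (113*(-52))/128 - 9959*1/11800 = -5876*1/128 - 9959/11800 = -1469/32 - 9959/11800 = -2206611/47200 ≈ -46.750)
(-36390 - 38356)*(b + Q(-75, -137)) = (-36390 - 38356)*(-2206611/47200 - 116) = -74746*(-7681811/47200) = 287092322503/23600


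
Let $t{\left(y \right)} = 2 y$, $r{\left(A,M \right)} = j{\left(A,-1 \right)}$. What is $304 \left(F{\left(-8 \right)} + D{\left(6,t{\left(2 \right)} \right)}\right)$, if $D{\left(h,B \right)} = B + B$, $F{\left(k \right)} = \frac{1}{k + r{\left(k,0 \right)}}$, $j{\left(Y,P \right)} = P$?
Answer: $\frac{21584}{9} \approx 2398.2$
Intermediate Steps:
$r{\left(A,M \right)} = -1$
$F{\left(k \right)} = \frac{1}{-1 + k}$ ($F{\left(k \right)} = \frac{1}{k - 1} = \frac{1}{-1 + k}$)
$D{\left(h,B \right)} = 2 B$
$304 \left(F{\left(-8 \right)} + D{\left(6,t{\left(2 \right)} \right)}\right) = 304 \left(\frac{1}{-1 - 8} + 2 \cdot 2 \cdot 2\right) = 304 \left(\frac{1}{-9} + 2 \cdot 4\right) = 304 \left(- \frac{1}{9} + 8\right) = 304 \cdot \frac{71}{9} = \frac{21584}{9}$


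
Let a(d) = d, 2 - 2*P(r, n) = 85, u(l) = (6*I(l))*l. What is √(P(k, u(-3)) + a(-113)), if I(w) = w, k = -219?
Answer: I*√618/2 ≈ 12.43*I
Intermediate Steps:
u(l) = 6*l² (u(l) = (6*l)*l = 6*l²)
P(r, n) = -83/2 (P(r, n) = 1 - ½*85 = 1 - 85/2 = -83/2)
√(P(k, u(-3)) + a(-113)) = √(-83/2 - 113) = √(-309/2) = I*√618/2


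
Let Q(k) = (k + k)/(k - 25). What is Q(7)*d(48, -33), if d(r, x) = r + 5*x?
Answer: 91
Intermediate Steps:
Q(k) = 2*k/(-25 + k) (Q(k) = (2*k)/(-25 + k) = 2*k/(-25 + k))
Q(7)*d(48, -33) = (2*7/(-25 + 7))*(48 + 5*(-33)) = (2*7/(-18))*(48 - 165) = (2*7*(-1/18))*(-117) = -7/9*(-117) = 91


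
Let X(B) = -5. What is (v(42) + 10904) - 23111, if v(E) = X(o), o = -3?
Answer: -12212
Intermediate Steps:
v(E) = -5
(v(42) + 10904) - 23111 = (-5 + 10904) - 23111 = 10899 - 23111 = -12212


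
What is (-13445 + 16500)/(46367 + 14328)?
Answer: 611/12139 ≈ 0.050334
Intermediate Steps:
(-13445 + 16500)/(46367 + 14328) = 3055/60695 = 3055*(1/60695) = 611/12139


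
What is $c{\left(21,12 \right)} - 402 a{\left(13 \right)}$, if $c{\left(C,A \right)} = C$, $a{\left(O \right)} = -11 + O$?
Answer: $-783$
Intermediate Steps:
$c{\left(21,12 \right)} - 402 a{\left(13 \right)} = 21 - 402 \left(-11 + 13\right) = 21 - 804 = -783$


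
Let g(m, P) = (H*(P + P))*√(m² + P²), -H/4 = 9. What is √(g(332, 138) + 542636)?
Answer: 2*√(135659 - 4968*√32317) ≈ 1740.6*I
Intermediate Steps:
H = -36 (H = -4*9 = -36)
g(m, P) = -72*P*√(P² + m²) (g(m, P) = (-36*(P + P))*√(m² + P²) = (-72*P)*√(P² + m²) = -72*P*√(P² + m²))
√(g(332, 138) + 542636) = √(-72*138*√(138² + 332²) + 542636) = √(-72*138*√(19044 + 110224) + 542636) = √(-72*138*√129268 + 542636) = √(-72*138*2*√32317 + 542636) = √(-19872*√32317 + 542636) = √(542636 - 19872*√32317)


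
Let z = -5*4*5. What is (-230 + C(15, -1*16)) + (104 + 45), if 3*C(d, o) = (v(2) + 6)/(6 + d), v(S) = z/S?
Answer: -5147/63 ≈ -81.698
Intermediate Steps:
z = -100 (z = -20*5 = -100)
v(S) = -100/S
C(d, o) = -44/(3*(6 + d)) (C(d, o) = ((-100/2 + 6)/(6 + d))/3 = ((-100*½ + 6)/(6 + d))/3 = ((-50 + 6)/(6 + d))/3 = (-44/(6 + d))/3 = -44/(3*(6 + d)))
(-230 + C(15, -1*16)) + (104 + 45) = (-230 - 44/(18 + 3*15)) + (104 + 45) = (-230 - 44/(18 + 45)) + 149 = (-230 - 44/63) + 149 = -14534/63 + 149 = -5147/63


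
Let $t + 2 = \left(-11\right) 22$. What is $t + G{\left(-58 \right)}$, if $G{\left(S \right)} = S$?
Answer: $-302$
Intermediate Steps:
$t = -244$ ($t = -2 - 242 = -244$)
$t + G{\left(-58 \right)} = -244 - 58 = -302$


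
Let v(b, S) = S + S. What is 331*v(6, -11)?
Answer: -7282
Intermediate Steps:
v(b, S) = 2*S
331*v(6, -11) = 331*(2*(-11)) = 331*(-22) = -7282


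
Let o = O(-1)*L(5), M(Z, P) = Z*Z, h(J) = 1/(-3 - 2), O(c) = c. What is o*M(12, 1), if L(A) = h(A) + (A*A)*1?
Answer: -17856/5 ≈ -3571.2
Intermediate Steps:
h(J) = -⅕ (h(J) = 1/(-5) = -⅕)
L(A) = -⅕ + A² (L(A) = -⅕ + (A*A)*1 = -⅕ + A²*1 = -⅕ + A²)
M(Z, P) = Z²
o = -124/5 (o = -(-⅕ + 5²) = -(-⅕ + 25) = -1*124/5 = -124/5 ≈ -24.800)
o*M(12, 1) = -124/5*12² = -124/5*144 = -17856/5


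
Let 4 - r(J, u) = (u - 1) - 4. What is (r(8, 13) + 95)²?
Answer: 8281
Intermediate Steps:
r(J, u) = 9 - u (r(J, u) = 4 - ((u - 1) - 4) = 4 - ((-1 + u) - 4) = 4 - (-5 + u) = 4 + (5 - u) = 9 - u)
(r(8, 13) + 95)² = ((9 - 1*13) + 95)² = ((9 - 13) + 95)² = (-4 + 95)² = 91² = 8281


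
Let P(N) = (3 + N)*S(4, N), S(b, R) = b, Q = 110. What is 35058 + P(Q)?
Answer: 35510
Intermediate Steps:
P(N) = 12 + 4*N (P(N) = (3 + N)*4 = 12 + 4*N)
35058 + P(Q) = 35058 + (12 + 4*110) = 35058 + (12 + 440) = 35058 + 452 = 35510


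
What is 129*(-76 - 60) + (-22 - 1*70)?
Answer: -17636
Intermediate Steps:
129*(-76 - 60) + (-22 - 1*70) = 129*(-136) + (-22 - 70) = -17544 - 92 = -17636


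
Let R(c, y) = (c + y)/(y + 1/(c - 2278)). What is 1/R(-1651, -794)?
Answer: 3119627/9606405 ≈ 0.32474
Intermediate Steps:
R(c, y) = (c + y)/(y + 1/(-2278 + c))
1/R(-1651, -794) = 1/(((-1651)**2 - 2278*(-1651) - 2278*(-794) - 1651*(-794))/(1 - 2278*(-794) - 1651*(-794))) = 1/((2725801 + 3760978 + 1808732 + 1310894)/(1 + 1808732 + 1310894)) = 1/(9606405/3119627) = 3119627/9606405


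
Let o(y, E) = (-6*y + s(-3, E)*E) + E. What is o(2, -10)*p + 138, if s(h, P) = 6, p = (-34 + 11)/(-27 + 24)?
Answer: -1472/3 ≈ -490.67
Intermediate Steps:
p = 23/3 (p = -23/(-3) = -23*(-⅓) = 23/3 ≈ 7.6667)
o(y, E) = -6*y + 7*E (o(y, E) = (-6*y + 6*E) + E = -6*y + 7*E)
o(2, -10)*p + 138 = (-6*2 + 7*(-10))*(23/3) + 138 = (-12 - 70)*(23/3) + 138 = -82*23/3 + 138 = -1886/3 + 138 = -1472/3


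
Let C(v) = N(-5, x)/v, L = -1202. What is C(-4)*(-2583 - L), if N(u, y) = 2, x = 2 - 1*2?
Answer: 1381/2 ≈ 690.50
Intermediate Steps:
x = 0 (x = 2 - 2 = 0)
C(v) = 2/v
C(-4)*(-2583 - L) = (2/(-4))*(-2583 - 1*(-1202)) = (2*(-1/4))*(-2583 + 1202) = -1/2*(-1381) = 1381/2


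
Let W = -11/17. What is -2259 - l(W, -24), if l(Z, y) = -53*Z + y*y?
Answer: -48778/17 ≈ -2869.3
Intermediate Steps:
W = -11/17 (W = -11*1/17 = -11/17 ≈ -0.64706)
l(Z, y) = y² - 53*Z (l(Z, y) = -53*Z + y² = y² - 53*Z)
-2259 - l(W, -24) = -2259 - ((-24)² - 53*(-11/17)) = -2259 - (576 + 583/17) = -2259 - 1*10375/17 = -2259 - 10375/17 = -48778/17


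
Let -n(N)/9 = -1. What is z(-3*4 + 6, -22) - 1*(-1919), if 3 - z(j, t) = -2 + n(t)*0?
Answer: 1924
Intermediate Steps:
n(N) = 9 (n(N) = -9*(-1) = 9)
z(j, t) = 5 (z(j, t) = 3 - (-2 + 9*0) = 3 - (-2 + 0) = 3 - 1*(-2) = 3 + 2 = 5)
z(-3*4 + 6, -22) - 1*(-1919) = 5 - 1*(-1919) = 5 + 1919 = 1924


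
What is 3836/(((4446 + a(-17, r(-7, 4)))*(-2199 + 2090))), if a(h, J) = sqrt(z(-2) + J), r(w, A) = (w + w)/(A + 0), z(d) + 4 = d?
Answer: -256464/32399923 + 548*I*sqrt(38)/615598537 ≈ -0.0079156 + 5.4875e-6*I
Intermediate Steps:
z(d) = -4 + d
r(w, A) = 2*w/A (r(w, A) = (2*w)/A = 2*w/A)
a(h, J) = sqrt(-6 + J) (a(h, J) = sqrt((-4 - 2) + J) = sqrt(-6 + J))
3836/(((4446 + a(-17, r(-7, 4)))*(-2199 + 2090))) = 3836/(((4446 + sqrt(-6 + 2*(-7)/4))*(-2199 + 2090))) = 3836/(((4446 + sqrt(-6 + 2*(-7)*(1/4)))*(-109))) = 3836/(((4446 + sqrt(-6 - 7/2))*(-109))) = 3836/(((4446 + sqrt(-19/2))*(-109))) = 3836/(((4446 + I*sqrt(38)/2)*(-109))) = 3836/(-484614 - 109*I*sqrt(38)/2)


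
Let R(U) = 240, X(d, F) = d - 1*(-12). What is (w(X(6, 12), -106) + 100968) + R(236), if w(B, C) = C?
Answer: 101102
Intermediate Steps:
X(d, F) = 12 + d (X(d, F) = d + 12 = 12 + d)
(w(X(6, 12), -106) + 100968) + R(236) = (-106 + 100968) + 240 = 100862 + 240 = 101102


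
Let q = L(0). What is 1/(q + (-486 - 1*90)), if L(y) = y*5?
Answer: -1/576 ≈ -0.0017361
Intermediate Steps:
L(y) = 5*y
q = 0 (q = 5*0 = 0)
1/(q + (-486 - 1*90)) = 1/(0 + (-486 - 1*90)) = 1/(0 + (-486 - 90)) = 1/(0 - 576) = 1/(-576) = -1/576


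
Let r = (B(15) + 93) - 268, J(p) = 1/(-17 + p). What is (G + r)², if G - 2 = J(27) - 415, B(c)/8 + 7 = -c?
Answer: 58354321/100 ≈ 5.8354e+5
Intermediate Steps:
B(c) = -56 - 8*c (B(c) = -56 + 8*(-c) = -56 - 8*c)
r = -351 (r = ((-56 - 8*15) + 93) - 268 = ((-56 - 120) + 93) - 268 = (-176 + 93) - 268 = -83 - 268 = -351)
G = -4129/10 (G = 2 + (1/(-17 + 27) - 415) = 2 + (1/10 - 415) = 2 + (⅒ - 415) = 2 - 4149/10 = -4129/10 ≈ -412.90)
(G + r)² = (-4129/10 - 351)² = (-7639/10)² = 58354321/100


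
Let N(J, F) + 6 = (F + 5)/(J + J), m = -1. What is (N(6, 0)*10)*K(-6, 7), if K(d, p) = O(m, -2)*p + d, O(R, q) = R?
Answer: 4355/6 ≈ 725.83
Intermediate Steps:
N(J, F) = -6 + (5 + F)/(2*J) (N(J, F) = -6 + (F + 5)/(J + J) = -6 + (5 + F)/((2*J)) = -6 + (5 + F)*(1/(2*J)) = -6 + (5 + F)/(2*J))
K(d, p) = d - p (K(d, p) = -p + d = d - p)
(N(6, 0)*10)*K(-6, 7) = (((½)*(5 + 0 - 12*6)/6)*10)*(-6 - 1*7) = (((½)*(⅙)*(5 + 0 - 72))*10)*(-6 - 7) = (((½)*(⅙)*(-67))*10)*(-13) = -67/12*10*(-13) = -335/6*(-13) = 4355/6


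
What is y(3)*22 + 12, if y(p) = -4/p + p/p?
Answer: 14/3 ≈ 4.6667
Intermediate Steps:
y(p) = 1 - 4/p (y(p) = -4/p + 1 = 1 - 4/p)
y(3)*22 + 12 = ((-4 + 3)/3)*22 + 12 = ((⅓)*(-1))*22 + 12 = -⅓*22 + 12 = -22/3 + 12 = 14/3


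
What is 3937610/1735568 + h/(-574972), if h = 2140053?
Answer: -181274001023/124737875512 ≈ -1.4532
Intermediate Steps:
3937610/1735568 + h/(-574972) = 3937610/1735568 + 2140053/(-574972) = 3937610*(1/1735568) + 2140053*(-1/574972) = 1968805/867784 - 2140053/574972 = -181274001023/124737875512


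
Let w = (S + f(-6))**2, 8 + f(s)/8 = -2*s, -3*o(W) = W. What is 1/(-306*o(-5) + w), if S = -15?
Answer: -1/221 ≈ -0.0045249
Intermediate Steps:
o(W) = -W/3
f(s) = -64 - 16*s (f(s) = -64 + 8*(-2*s) = -64 - 16*s)
w = 289 (w = (-15 + (-64 - 16*(-6)))**2 = (-15 + (-64 + 96))**2 = (-15 + 32)**2 = 17**2 = 289)
1/(-306*o(-5) + w) = 1/(-(-102)*(-5) + 289) = 1/(-306*5/3 + 289) = 1/(-510 + 289) = 1/(-221) = -1/221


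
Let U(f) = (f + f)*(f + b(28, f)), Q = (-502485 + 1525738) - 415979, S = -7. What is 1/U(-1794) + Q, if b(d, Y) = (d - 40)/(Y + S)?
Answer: 7039983810689785/11592763416 ≈ 6.0727e+5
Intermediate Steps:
b(d, Y) = (-40 + d)/(-7 + Y) (b(d, Y) = (d - 40)/(Y - 7) = (-40 + d)/(-7 + Y))
Q = 607274 (Q = 1023253 - 415979 = 607274)
U(f) = 2*f*(f - 12/(-7 + f)) (U(f) = (f + f)*(f + (-40 + 28)/(-7 + f)) = (2*f)*(f - 12/(-7 + f)) = 2*f*(f - 12/(-7 + f)))
1/U(-1794) + Q = 1/(2*(-1794)*(-12 - 1794*(-7 - 1794))/(-7 - 1794)) + 607274 = 1/(2*(-1794)*(-12 - 1794*(-1801))/(-1801)) + 607274 = 1/(2*(-1794)*(-1/1801)*(-12 + 3230994)) + 607274 = 1/(2*(-1794)*(-1/1801)*3230982) + 607274 = 1/(11592763416/1801) + 607274 = 1801/11592763416 + 607274 = 7039983810689785/11592763416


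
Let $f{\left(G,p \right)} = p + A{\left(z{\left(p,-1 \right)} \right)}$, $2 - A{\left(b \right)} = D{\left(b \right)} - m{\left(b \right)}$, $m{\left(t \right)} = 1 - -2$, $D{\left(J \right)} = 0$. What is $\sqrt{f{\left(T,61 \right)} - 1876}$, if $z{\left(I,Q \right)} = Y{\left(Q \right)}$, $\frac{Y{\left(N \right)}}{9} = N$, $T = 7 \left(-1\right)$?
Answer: $i \sqrt{1810} \approx 42.544 i$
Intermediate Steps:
$T = -7$
$Y{\left(N \right)} = 9 N$
$z{\left(I,Q \right)} = 9 Q$
$m{\left(t \right)} = 3$ ($m{\left(t \right)} = 1 + 2 = 3$)
$A{\left(b \right)} = 5$ ($A{\left(b \right)} = 2 - \left(0 - 3\right) = 2 - -3 = 2 + 3 = 5$)
$f{\left(G,p \right)} = 5 + p$ ($f{\left(G,p \right)} = p + 5 = 5 + p$)
$\sqrt{f{\left(T,61 \right)} - 1876} = \sqrt{\left(5 + 61\right) - 1876} = \sqrt{66 - 1876} = \sqrt{-1810} = i \sqrt{1810}$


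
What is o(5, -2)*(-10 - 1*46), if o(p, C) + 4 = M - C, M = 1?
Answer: 56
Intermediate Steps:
o(p, C) = -3 - C (o(p, C) = -4 + (1 - C) = -3 - C)
o(5, -2)*(-10 - 1*46) = (-3 - 1*(-2))*(-10 - 1*46) = (-3 + 2)*(-10 - 46) = -1*(-56) = 56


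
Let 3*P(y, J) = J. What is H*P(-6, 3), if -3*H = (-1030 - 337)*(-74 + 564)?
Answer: 669830/3 ≈ 2.2328e+5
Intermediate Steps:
P(y, J) = J/3
H = 669830/3 (H = -(-1030 - 337)*(-74 + 564)/3 = -(-1367)*490/3 = -⅓*(-669830) = 669830/3 ≈ 2.2328e+5)
H*P(-6, 3) = 669830*((⅓)*3)/3 = (669830/3)*1 = 669830/3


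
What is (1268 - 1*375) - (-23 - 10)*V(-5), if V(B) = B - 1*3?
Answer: 629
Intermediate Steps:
V(B) = -3 + B (V(B) = B - 3 = -3 + B)
(1268 - 1*375) - (-23 - 10)*V(-5) = (1268 - 1*375) - (-23 - 10)*(-3 - 5) = (1268 - 375) - (-33)*(-8) = 893 - 1*264 = 893 - 264 = 629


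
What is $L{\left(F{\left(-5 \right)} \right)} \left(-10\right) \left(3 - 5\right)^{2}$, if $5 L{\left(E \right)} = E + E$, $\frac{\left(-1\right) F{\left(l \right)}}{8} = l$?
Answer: $-640$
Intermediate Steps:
$F{\left(l \right)} = - 8 l$
$L{\left(E \right)} = \frac{2 E}{5}$ ($L{\left(E \right)} = \frac{E + E}{5} = \frac{2 E}{5}$)
$L{\left(F{\left(-5 \right)} \right)} \left(-10\right) \left(3 - 5\right)^{2} = \frac{2 \left(\left(-8\right) \left(-5\right)\right)}{5} \left(-10\right) \left(3 - 5\right)^{2} = \frac{2}{5} \cdot 40 \left(-10\right) \left(-2\right)^{2} = 16 \left(-10\right) 4 = \left(-160\right) 4 = -640$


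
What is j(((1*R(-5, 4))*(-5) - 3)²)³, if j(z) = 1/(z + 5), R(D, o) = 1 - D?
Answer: 1/1309338584 ≈ 7.6374e-10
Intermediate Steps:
j(z) = 1/(5 + z)
j(((1*R(-5, 4))*(-5) - 3)²)³ = (1/(5 + ((1*(1 - 1*(-5)))*(-5) - 3)²))³ = (1/(5 + ((1*(1 + 5))*(-5) - 3)²))³ = (1/(5 + ((1*6)*(-5) - 3)²))³ = (1/(5 + (6*(-5) - 3)²))³ = (1/(5 + (-30 - 3)²))³ = (1/(5 + (-33)²))³ = (1/(5 + 1089))³ = (1/1094)³ = 1/1309338584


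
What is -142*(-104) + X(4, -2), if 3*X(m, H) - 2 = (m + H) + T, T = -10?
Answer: 14766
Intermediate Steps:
X(m, H) = -8/3 + H/3 + m/3 (X(m, H) = ⅔ + ((m + H) - 10)/3 = ⅔ + ((H + m) - 10)/3 = ⅔ + (-10 + H + m)/3 = ⅔ + (-10/3 + H/3 + m/3) = -8/3 + H/3 + m/3)
-142*(-104) + X(4, -2) = -142*(-104) + (-8/3 + (⅓)*(-2) + (⅓)*4) = 14768 + (-8/3 - ⅔ + 4/3) = 14768 - 2 = 14766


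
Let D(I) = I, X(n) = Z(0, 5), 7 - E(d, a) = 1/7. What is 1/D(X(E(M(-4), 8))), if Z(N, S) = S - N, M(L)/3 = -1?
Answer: 1/5 ≈ 0.20000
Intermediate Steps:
M(L) = -3 (M(L) = 3*(-1) = -3)
E(d, a) = 48/7 (E(d, a) = 7 - 1/7 = 48/7)
X(n) = 5 (X(n) = 5 - 1*0 = 5 + 0 = 5)
1/D(X(E(M(-4), 8))) = 1/5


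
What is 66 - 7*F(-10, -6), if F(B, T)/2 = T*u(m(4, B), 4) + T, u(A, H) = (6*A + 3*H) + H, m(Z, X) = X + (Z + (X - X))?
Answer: -1530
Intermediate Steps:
m(Z, X) = X + Z (m(Z, X) = X + (Z + 0) = X + Z)
u(A, H) = 4*H + 6*A (u(A, H) = (3*H + 6*A) + H = 4*H + 6*A)
F(B, T) = 2*T + 2*T*(40 + 6*B) (F(B, T) = 2*(T*(4*4 + 6*(B + 4)) + T) = 2*(T*(16 + 6*(4 + B)) + T) = 2*(T*(16 + (24 + 6*B)) + T) = 2*(T*(40 + 6*B) + T) = 2*(T + T*(40 + 6*B)) = 2*T + 2*T*(40 + 6*B))
66 - 7*F(-10, -6) = 66 - 14*(-6)*(41 + 6*(-10)) = 66 - 14*(-6)*(41 - 60) = 66 - 14*(-6)*(-19) = 66 - 7*228 = 66 - 1596 = -1530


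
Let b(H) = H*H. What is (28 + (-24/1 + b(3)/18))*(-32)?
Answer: -144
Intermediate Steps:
b(H) = H**2
(28 + (-24/1 + b(3)/18))*(-32) = (28 + (-24/1 + 3**2/18))*(-32) = (28 + (-24*1 + 9*(1/18)))*(-32) = (28 + (-24 + 1/2))*(-32) = (28 - 47/2)*(-32) = (9/2)*(-32) = -144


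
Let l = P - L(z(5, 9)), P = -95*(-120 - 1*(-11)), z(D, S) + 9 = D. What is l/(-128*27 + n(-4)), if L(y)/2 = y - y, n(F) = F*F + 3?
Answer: -10355/3437 ≈ -3.0128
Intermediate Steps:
z(D, S) = -9 + D
n(F) = 3 + F² (n(F) = F² + 3 = 3 + F²)
L(y) = 0 (L(y) = 2*(y - y) = 2*0 = 0)
P = 10355 (P = -95*(-120 + 11) = -95*(-109) = 10355)
l = 10355 (l = 10355 - 1*0 = 10355 + 0 = 10355)
l/(-128*27 + n(-4)) = 10355/(-128*27 + (3 + (-4)²)) = 10355/(-3456 + (3 + 16)) = 10355/(-3456 + 19) = 10355/(-3437) = 10355*(-1/3437) = -10355/3437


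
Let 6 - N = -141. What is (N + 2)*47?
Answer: 7003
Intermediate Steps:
N = 147 (N = 6 - 1*(-141) = 6 + 141 = 147)
(N + 2)*47 = (147 + 2)*47 = 149*47 = 7003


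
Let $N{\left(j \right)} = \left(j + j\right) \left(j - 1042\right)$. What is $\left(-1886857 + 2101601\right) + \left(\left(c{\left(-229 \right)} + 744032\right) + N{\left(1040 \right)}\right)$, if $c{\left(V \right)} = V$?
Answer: $954387$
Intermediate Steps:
$N{\left(j \right)} = 2 j \left(-1042 + j\right)$
$\left(-1886857 + 2101601\right) + \left(\left(c{\left(-229 \right)} + 744032\right) + N{\left(1040 \right)}\right) = \left(-1886857 + 2101601\right) + \left(\left(-229 + 744032\right) + 2 \cdot 1040 \left(-1042 + 1040\right)\right) = 214744 + \left(743803 + 2 \cdot 1040 \left(-2\right)\right) = 214744 + \left(743803 - 4160\right) = 214744 + 739643 = 954387$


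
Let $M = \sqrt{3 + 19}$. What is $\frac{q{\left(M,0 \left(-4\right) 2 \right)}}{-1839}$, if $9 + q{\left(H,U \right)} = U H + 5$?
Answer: $\frac{4}{1839} \approx 0.0021751$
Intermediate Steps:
$M = \sqrt{22} \approx 4.6904$
$q{\left(H,U \right)} = -4 + H U$ ($q{\left(H,U \right)} = -9 + \left(U H + 5\right) = -9 + \left(H U + 5\right) = -9 + \left(5 + H U\right) = -4 + H U$)
$\frac{q{\left(M,0 \left(-4\right) 2 \right)}}{-1839} = \frac{-4 + \sqrt{22} \cdot 0 \left(-4\right) 2}{-1839} = \left(-4 + \sqrt{22} \cdot 0 \cdot 2\right) \left(- \frac{1}{1839}\right) = \left(-4 + \sqrt{22} \cdot 0\right) \left(- \frac{1}{1839}\right) = \left(-4 + 0\right) \left(- \frac{1}{1839}\right) = \left(-4\right) \left(- \frac{1}{1839}\right) = \frac{4}{1839}$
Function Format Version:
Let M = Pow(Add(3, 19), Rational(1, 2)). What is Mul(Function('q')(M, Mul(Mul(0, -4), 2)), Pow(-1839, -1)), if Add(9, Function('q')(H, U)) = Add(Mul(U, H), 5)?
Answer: Rational(4, 1839) ≈ 0.0021751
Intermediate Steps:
M = Pow(22, Rational(1, 2)) ≈ 4.6904
Function('q')(H, U) = Add(-4, Mul(H, U)) (Function('q')(H, U) = Add(-9, Add(Mul(U, H), 5)) = Add(-9, Add(Mul(H, U), 5)) = Add(-9, Add(5, Mul(H, U))) = Add(-4, Mul(H, U)))
Mul(Function('q')(M, Mul(Mul(0, -4), 2)), Pow(-1839, -1)) = Mul(Add(-4, Mul(Pow(22, Rational(1, 2)), Mul(Mul(0, -4), 2))), Pow(-1839, -1)) = Mul(Add(-4, Mul(Pow(22, Rational(1, 2)), Mul(0, 2))), Rational(-1, 1839)) = Mul(Add(-4, Mul(Pow(22, Rational(1, 2)), 0)), Rational(-1, 1839)) = Mul(Add(-4, 0), Rational(-1, 1839)) = Mul(-4, Rational(-1, 1839)) = Rational(4, 1839)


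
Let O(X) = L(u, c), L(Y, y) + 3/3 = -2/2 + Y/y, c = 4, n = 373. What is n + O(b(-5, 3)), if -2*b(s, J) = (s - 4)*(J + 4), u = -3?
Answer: 1481/4 ≈ 370.25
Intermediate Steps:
b(s, J) = -(-4 + s)*(4 + J)/2 (b(s, J) = -(s - 4)*(J + 4)/2 = -(-4 + s)*(4 + J)/2)
L(Y, y) = -2 + Y/y (L(Y, y) = -1 + (-2/2 + Y/y) = -1 + (-2*½ + Y/y) = -1 + (-1 + Y/y) = -2 + Y/y)
O(X) = -11/4 (O(X) = -2 - 3/4 = -2 - 3*¼ = -2 - ¾ = -11/4)
n + O(b(-5, 3)) = 373 - 11/4 = 1481/4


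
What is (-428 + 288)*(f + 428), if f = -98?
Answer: -46200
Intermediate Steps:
(-428 + 288)*(f + 428) = (-428 + 288)*(-98 + 428) = -140*330 = -46200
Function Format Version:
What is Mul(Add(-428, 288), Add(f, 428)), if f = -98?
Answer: -46200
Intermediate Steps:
Mul(Add(-428, 288), Add(f, 428)) = Mul(Add(-428, 288), Add(-98, 428)) = Mul(-140, 330) = -46200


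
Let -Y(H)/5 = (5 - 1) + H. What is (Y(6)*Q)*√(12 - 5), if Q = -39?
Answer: 1950*√7 ≈ 5159.2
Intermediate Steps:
Y(H) = -20 - 5*H (Y(H) = -5*((5 - 1) + H) = -5*(4 + H) = -20 - 5*H)
(Y(6)*Q)*√(12 - 5) = ((-20 - 5*6)*(-39))*√(12 - 5) = ((-20 - 30)*(-39))*√7 = (-50*(-39))*√7 = 1950*√7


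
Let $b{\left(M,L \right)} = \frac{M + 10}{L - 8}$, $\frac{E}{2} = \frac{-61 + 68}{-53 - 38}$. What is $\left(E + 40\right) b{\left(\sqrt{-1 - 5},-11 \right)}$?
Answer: $- \frac{5180}{247} - \frac{518 i \sqrt{6}}{247} \approx -20.972 - 5.137 i$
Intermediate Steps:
$E = - \frac{2}{13}$ ($E = 2 \frac{-61 + 68}{-53 - 38} = 2 \frac{7}{-91} = 2 \cdot 7 \left(- \frac{1}{91}\right) = 2 \left(- \frac{1}{13}\right) = - \frac{2}{13} \approx -0.15385$)
$b{\left(M,L \right)} = \frac{10 + M}{-8 + L}$
$\left(E + 40\right) b{\left(\sqrt{-1 - 5},-11 \right)} = \left(- \frac{2}{13} + 40\right) \frac{10 + \sqrt{-1 - 5}}{-8 - 11} = \frac{518 \frac{10 + \sqrt{-6}}{-19}}{13} = \frac{518 \left(- \frac{10 + i \sqrt{6}}{19}\right)}{13} = \frac{518 \left(- \frac{10}{19} - \frac{i \sqrt{6}}{19}\right)}{13} = - \frac{5180}{247} - \frac{518 i \sqrt{6}}{247}$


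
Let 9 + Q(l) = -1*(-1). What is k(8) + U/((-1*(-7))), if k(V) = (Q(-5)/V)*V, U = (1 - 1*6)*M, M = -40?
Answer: 144/7 ≈ 20.571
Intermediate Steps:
Q(l) = -8 (Q(l) = -9 - 1*(-1) = -9 + 1 = -8)
U = 200 (U = (1 - 1*6)*(-40) = (1 - 6)*(-40) = -5*(-40) = 200)
k(V) = -8 (k(V) = (-8/V)*V = -8)
k(8) + U/((-1*(-7))) = -8 + 200/(-1*(-7)) = -8 + 200/7 = 144/7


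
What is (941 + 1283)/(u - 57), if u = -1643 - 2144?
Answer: -556/961 ≈ -0.57856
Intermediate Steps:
u = -3787
(941 + 1283)/(u - 57) = (941 + 1283)/(-3787 - 57) = 2224/(-3844) = 2224*(-1/3844) = -556/961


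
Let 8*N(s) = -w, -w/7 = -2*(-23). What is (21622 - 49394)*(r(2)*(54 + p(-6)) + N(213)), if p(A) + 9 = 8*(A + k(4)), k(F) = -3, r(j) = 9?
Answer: 5630773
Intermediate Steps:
w = -322 (w = -(-14)*(-23) = -7*46 = -322)
p(A) = -33 + 8*A (p(A) = -9 + 8*(A - 3) = -9 + 8*(-3 + A) = -9 + (-24 + 8*A) = -33 + 8*A)
N(s) = 161/4 (N(s) = (-1*(-322))/8 = (1/8)*322 = 161/4)
(21622 - 49394)*(r(2)*(54 + p(-6)) + N(213)) = (21622 - 49394)*(9*(54 + (-33 + 8*(-6))) + 161/4) = -27772*(9*(54 + (-33 - 48)) + 161/4) = -27772*(9*(54 - 81) + 161/4) = -27772*(9*(-27) + 161/4) = -27772*(-243 + 161/4) = -27772*(-811/4) = 5630773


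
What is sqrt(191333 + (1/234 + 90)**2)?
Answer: sqrt(10920195469)/234 ≈ 446.58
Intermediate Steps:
sqrt(191333 + (1/234 + 90)**2) = sqrt(191333 + (21061/234)**2) = sqrt(191333 + 443565721/54756) = sqrt(10920195469/54756) = sqrt(10920195469)/234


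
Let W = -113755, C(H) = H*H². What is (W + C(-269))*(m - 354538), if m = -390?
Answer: 6949087041792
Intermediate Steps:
C(H) = H³
(W + C(-269))*(m - 354538) = (-113755 + (-269)³)*(-390 - 354538) = (-113755 - 19465109)*(-354928) = -19578864*(-354928) = 6949087041792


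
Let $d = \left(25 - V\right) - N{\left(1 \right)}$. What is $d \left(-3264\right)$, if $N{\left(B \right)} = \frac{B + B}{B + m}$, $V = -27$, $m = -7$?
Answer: $-170816$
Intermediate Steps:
$N{\left(B \right)} = \frac{2 B}{-7 + B}$ ($N{\left(B \right)} = \frac{B + B}{B - 7} = \frac{2 B}{-7 + B}$)
$d = \frac{157}{3}$ ($d = \left(25 - -27\right) - 2 \cdot 1 \frac{1}{-7 + 1} = \left(25 + 27\right) - 2 \cdot 1 \frac{1}{-6} = 52 - 2 \cdot 1 \left(- \frac{1}{6}\right) = 52 - - \frac{1}{3} = 52 + \frac{1}{3} = \frac{157}{3} \approx 52.333$)
$d \left(-3264\right) = \frac{157}{3} \left(-3264\right) = -170816$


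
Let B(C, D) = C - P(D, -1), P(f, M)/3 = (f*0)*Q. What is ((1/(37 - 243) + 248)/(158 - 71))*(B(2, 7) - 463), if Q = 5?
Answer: -7850369/5974 ≈ -1314.1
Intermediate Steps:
P(f, M) = 0 (P(f, M) = 3*((f*0)*5) = 3*(0*5) = 3*0 = 0)
B(C, D) = C (B(C, D) = C - 1*0 = C + 0 = C)
((1/(37 - 243) + 248)/(158 - 71))*(B(2, 7) - 463) = ((1/(37 - 243) + 248)/(158 - 71))*(2 - 463) = ((1/(-206) + 248)/87)*(-461) = ((-1/206 + 248)*(1/87))*(-461) = ((51087/206)*(1/87))*(-461) = (17029/5974)*(-461) = -7850369/5974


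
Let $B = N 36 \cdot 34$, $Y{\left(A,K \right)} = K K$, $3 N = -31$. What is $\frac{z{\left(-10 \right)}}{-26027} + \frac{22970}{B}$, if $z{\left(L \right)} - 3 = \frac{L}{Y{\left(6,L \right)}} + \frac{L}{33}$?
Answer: $- \frac{967147559}{532512420} \approx -1.8162$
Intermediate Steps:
$N = - \frac{31}{3}$ ($N = \frac{1}{3} \left(-31\right) = - \frac{31}{3} \approx -10.333$)
$Y{\left(A,K \right)} = K^{2}$
$z{\left(L \right)} = 3 + \frac{1}{L} + \frac{L}{33}$ ($z{\left(L \right)} = 3 + \left(\frac{L}{L^{2}} + \frac{L}{33}\right) = 3 + \left(\frac{L}{L^{2}} + L \frac{1}{33}\right) = 3 + \left(\frac{1}{L} + \frac{L}{33}\right) = 3 + \frac{1}{L} + \frac{L}{33}$)
$B = -12648$ ($B = \left(- \frac{31}{3}\right) 36 \cdot 34 = \left(-372\right) 34 = -12648$)
$\frac{z{\left(-10 \right)}}{-26027} + \frac{22970}{B} = \frac{3 + \frac{1}{-10} + \frac{1}{33} \left(-10\right)}{-26027} + \frac{22970}{-12648} = \left(3 - \frac{1}{10} - \frac{10}{33}\right) \left(- \frac{1}{26027}\right) + 22970 \left(- \frac{1}{12648}\right) = \frac{857}{330} \left(- \frac{1}{26027}\right) - \frac{11485}{6324} = - \frac{857}{8588910} - \frac{11485}{6324} = - \frac{967147559}{532512420}$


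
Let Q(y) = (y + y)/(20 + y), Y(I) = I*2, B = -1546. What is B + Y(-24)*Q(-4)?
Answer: -1522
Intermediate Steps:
Y(I) = 2*I
Q(y) = 2*y/(20 + y) (Q(y) = (2*y)/(20 + y) = 2*y/(20 + y))
B + Y(-24)*Q(-4) = -1546 + (2*(-24))*(2*(-4)/(20 - 4)) = -1546 - 96*(-4)/16 = -1546 - 48*(-½) = -1546 + 24 = -1522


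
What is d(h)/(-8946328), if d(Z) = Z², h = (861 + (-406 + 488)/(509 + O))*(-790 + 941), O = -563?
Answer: -3069689714809/1630468278 ≈ -1882.7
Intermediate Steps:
h = 3504106/27 (h = (861 + (-406 + 488)/(509 - 563))*(-790 + 941) = (861 + 82/(-54))*151 = (861 + 82*(-1/54))*151 = (861 - 41/27)*151 = (23206/27)*151 = 3504106/27 ≈ 1.2978e+5)
d(h)/(-8946328) = (3504106/27)²/(-8946328) = (12278758859236/729)*(-1/8946328) = -3069689714809/1630468278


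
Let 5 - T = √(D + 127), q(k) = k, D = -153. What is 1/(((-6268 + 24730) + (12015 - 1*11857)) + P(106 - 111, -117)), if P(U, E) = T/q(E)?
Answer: 84962865/1582004915417 - 39*I*√26/1582004915417 ≈ 5.3706e-5 - 1.257e-10*I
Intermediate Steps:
T = 5 - I*√26 (T = 5 - √(-153 + 127) = 5 - √(-26) = 5 - I*√26 ≈ 5.0 - 5.099*I)
P(U, E) = (5 - I*√26)/E
1/(((-6268 + 24730) + (12015 - 1*11857)) + P(106 - 111, -117)) = 1/(((-6268 + 24730) + (12015 - 1*11857)) + (5 - I*√26)/(-117)) = 1/((18462 + (12015 - 11857)) - (5 - I*√26)/117) = 1/((18462 + 158) + (-5/117 + I*√26/117)) = 1/(18620 + (-5/117 + I*√26/117)) = 1/(2178535/117 + I*√26/117)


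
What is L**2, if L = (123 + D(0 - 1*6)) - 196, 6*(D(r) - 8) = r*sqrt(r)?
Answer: (65 + I*sqrt(6))**2 ≈ 4219.0 + 318.43*I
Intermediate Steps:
D(r) = 8 + r**(3/2)/6 (D(r) = 8 + (r*sqrt(r))/6 = 8 + r**(3/2)/6)
L = -65 - I*sqrt(6) (L = (123 + (8 + (0 - 1*6)**(3/2)/6)) - 196 = (123 + (8 + (0 - 6)**(3/2)/6)) - 196 = (123 + (8 + (-6)**(3/2)/6)) - 196 = (123 + (8 + (-6*I*sqrt(6))/6)) - 196 = (123 + (8 - I*sqrt(6))) - 196 = (131 - I*sqrt(6)) - 196 = -65 - I*sqrt(6) ≈ -65.0 - 2.4495*I)
L**2 = (-65 - I*sqrt(6))**2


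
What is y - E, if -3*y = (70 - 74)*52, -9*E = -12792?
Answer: -1352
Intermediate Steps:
E = 4264/3 (E = -1/9*(-12792) = 4264/3 ≈ 1421.3)
y = 208/3 (y = -(70 - 74)*52/3 = -(-4)*52/3 = -1/3*(-208) = 208/3 ≈ 69.333)
y - E = 208/3 - 1*4264/3 = 208/3 - 4264/3 = -1352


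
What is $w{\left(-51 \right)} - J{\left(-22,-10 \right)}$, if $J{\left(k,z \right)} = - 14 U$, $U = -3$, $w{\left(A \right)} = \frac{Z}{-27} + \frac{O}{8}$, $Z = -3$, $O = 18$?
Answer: $- \frac{1427}{36} \approx -39.639$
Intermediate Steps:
$w{\left(A \right)} = \frac{85}{36}$ ($w{\left(A \right)} = - \frac{3}{-27} + \frac{18}{8} = \left(-3\right) \left(- \frac{1}{27}\right) + 18 \cdot \frac{1}{8} = \frac{1}{9} + \frac{9}{4} = \frac{85}{36}$)
$J{\left(k,z \right)} = 42$ ($J{\left(k,z \right)} = \left(-14\right) \left(-3\right) = 42$)
$w{\left(-51 \right)} - J{\left(-22,-10 \right)} = \frac{85}{36} - 42 = - \frac{1427}{36}$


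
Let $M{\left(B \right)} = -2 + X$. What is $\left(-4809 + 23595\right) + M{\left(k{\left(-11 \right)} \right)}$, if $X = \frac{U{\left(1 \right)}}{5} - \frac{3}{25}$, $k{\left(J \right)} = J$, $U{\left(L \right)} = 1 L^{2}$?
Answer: $\frac{469602}{25} \approx 18784.0$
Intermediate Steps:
$U{\left(L \right)} = L^{2}$
$X = \frac{2}{25}$ ($X = \frac{1^{2}}{5} - \frac{3}{25} = 1 \cdot \frac{1}{5} - \frac{3}{25} = \frac{1}{5} - \frac{3}{25} = \frac{2}{25} \approx 0.08$)
$M{\left(B \right)} = - \frac{48}{25}$ ($M{\left(B \right)} = -2 + \frac{2}{25} = - \frac{48}{25}$)
$\left(-4809 + 23595\right) + M{\left(k{\left(-11 \right)} \right)} = \left(-4809 + 23595\right) - \frac{48}{25} = 18786 - \frac{48}{25} = \frac{469602}{25}$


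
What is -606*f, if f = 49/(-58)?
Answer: 14847/29 ≈ 511.97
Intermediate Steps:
f = -49/58 (f = 49*(-1/58) = -49/58 ≈ -0.84483)
-606*f = -606*(-49/58) = 14847/29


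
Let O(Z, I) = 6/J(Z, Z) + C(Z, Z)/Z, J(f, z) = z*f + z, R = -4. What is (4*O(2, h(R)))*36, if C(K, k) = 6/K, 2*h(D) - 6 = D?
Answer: 360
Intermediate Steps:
h(D) = 3 + D/2
J(f, z) = z + f*z (J(f, z) = f*z + z = z + f*z)
O(Z, I) = 6/Z² + 6/(Z*(1 + Z)) (O(Z, I) = 6/((Z*(1 + Z))) + (6/Z)/Z = 6*(1/(Z*(1 + Z))) + 6/Z² = 6/(Z*(1 + Z)) + 6/Z² = 6/Z² + 6/(Z*(1 + Z)))
(4*O(2, h(R)))*36 = (4*(6*(1 + 2*2)/(2²*(1 + 2))))*36 = (4*(6*(¼)*(1 + 4)/3))*36 = (4*(6*(¼)*(⅓)*5))*36 = (4*(5/2))*36 = 10*36 = 360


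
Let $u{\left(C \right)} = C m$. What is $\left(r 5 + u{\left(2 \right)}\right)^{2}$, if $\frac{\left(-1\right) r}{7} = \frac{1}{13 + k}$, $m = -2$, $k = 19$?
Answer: $\frac{26569}{1024} \approx 25.946$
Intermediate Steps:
$u{\left(C \right)} = - 2 C$ ($u{\left(C \right)} = C \left(-2\right) = - 2 C$)
$r = - \frac{7}{32}$ ($r = - \frac{7}{13 + 19} = - \frac{7}{32} \approx -0.21875$)
$\left(r 5 + u{\left(2 \right)}\right)^{2} = \left(\left(- \frac{7}{32}\right) 5 - 4\right)^{2} = \left(- \frac{35}{32} - 4\right)^{2} = \left(- \frac{163}{32}\right)^{2} = \frac{26569}{1024}$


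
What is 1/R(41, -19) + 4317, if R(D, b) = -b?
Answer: 82024/19 ≈ 4317.1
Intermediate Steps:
1/R(41, -19) + 4317 = 1/(-1*(-19)) + 4317 = 1/19 + 4317 = 82024/19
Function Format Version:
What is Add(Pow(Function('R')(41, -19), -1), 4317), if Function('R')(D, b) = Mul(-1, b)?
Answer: Rational(82024, 19) ≈ 4317.1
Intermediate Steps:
Add(Pow(Function('R')(41, -19), -1), 4317) = Add(Pow(Mul(-1, -19), -1), 4317) = Add(Pow(19, -1), 4317) = Add(Rational(1, 19), 4317) = Rational(82024, 19)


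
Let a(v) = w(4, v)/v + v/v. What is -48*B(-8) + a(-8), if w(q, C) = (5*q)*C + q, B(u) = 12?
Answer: -1111/2 ≈ -555.50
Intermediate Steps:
w(q, C) = q + 5*C*q (w(q, C) = 5*C*q + q = q + 5*C*q)
a(v) = 1 + (4 + 20*v)/v (a(v) = (4*(1 + 5*v))/v + v/v = (4 + 20*v)/v + 1 = 1 + (4 + 20*v)/v)
-48*B(-8) + a(-8) = -48*12 + (21 + 4/(-8)) = -576 + (21 + 4*(-1/8)) = -576 + (21 - 1/2) = -576 + 41/2 = -1111/2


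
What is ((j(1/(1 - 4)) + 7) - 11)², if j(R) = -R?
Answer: 121/9 ≈ 13.444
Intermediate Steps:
((j(1/(1 - 4)) + 7) - 11)² = ((-1/(1 - 4) + 7) - 11)² = ((-1/(-3) + 7) - 11)² = ((-1*(-⅓) + 7) - 11)² = ((⅓ + 7) - 11)² = (22/3 - 11)² = (-11/3)² = 121/9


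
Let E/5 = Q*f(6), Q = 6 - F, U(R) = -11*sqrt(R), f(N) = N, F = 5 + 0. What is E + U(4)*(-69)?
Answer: 1548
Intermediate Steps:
F = 5
Q = 1 (Q = 6 - 1*5 = 6 - 5 = 1)
E = 30 (E = 5*(1*6) = 5*6 = 30)
E + U(4)*(-69) = 30 - 11*sqrt(4)*(-69) = 30 - 11*2*(-69) = 30 - 22*(-69) = 30 + 1518 = 1548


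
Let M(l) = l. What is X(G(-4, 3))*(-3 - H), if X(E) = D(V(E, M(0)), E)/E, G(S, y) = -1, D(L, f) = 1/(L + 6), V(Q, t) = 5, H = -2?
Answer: 1/11 ≈ 0.090909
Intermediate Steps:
D(L, f) = 1/(6 + L)
X(E) = 1/(11*E) (X(E) = 1/((6 + 5)*E) = 1/(11*E))
X(G(-4, 3))*(-3 - H) = ((1/11)/(-1))*(-3 - 1*(-2)) = ((1/11)*(-1))*(-3 + 2) = -1/11*(-1) = 1/11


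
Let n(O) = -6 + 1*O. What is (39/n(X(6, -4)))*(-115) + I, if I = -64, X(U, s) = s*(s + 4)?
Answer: 1367/2 ≈ 683.50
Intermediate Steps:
X(U, s) = s*(4 + s)
n(O) = -6 + O
(39/n(X(6, -4)))*(-115) + I = (39/(-6 - 4*(4 - 4)))*(-115) - 64 = (39/(-6 - 4*0))*(-115) - 64 = (39/(-6 + 0))*(-115) - 64 = (39/(-6))*(-115) - 64 = (39*(-⅙))*(-115) - 64 = -13/2*(-115) - 64 = 1495/2 - 64 = 1367/2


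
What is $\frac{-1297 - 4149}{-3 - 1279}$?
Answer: $\frac{2723}{641} \approx 4.248$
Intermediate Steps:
$\frac{-1297 - 4149}{-3 - 1279} = - \frac{5446}{-1282} = \left(-5446\right) \left(- \frac{1}{1282}\right) = \frac{2723}{641}$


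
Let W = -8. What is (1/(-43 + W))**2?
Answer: 1/2601 ≈ 0.00038447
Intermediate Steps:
(1/(-43 + W))**2 = (1/(-43 - 8))**2 = (1/(-51))**2 = (-1/51)**2 = 1/2601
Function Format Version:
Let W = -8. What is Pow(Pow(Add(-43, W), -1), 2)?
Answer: Rational(1, 2601) ≈ 0.00038447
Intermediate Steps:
Pow(Pow(Add(-43, W), -1), 2) = Pow(Pow(Add(-43, -8), -1), 2) = Pow(Pow(-51, -1), 2) = Pow(Rational(-1, 51), 2) = Rational(1, 2601)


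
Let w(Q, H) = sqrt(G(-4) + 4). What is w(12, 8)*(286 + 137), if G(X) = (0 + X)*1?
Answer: 0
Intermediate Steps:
G(X) = X (G(X) = X*1 = X)
w(Q, H) = 0 (w(Q, H) = sqrt(-4 + 4) = sqrt(0) = 0)
w(12, 8)*(286 + 137) = 0*(286 + 137) = 0*423 = 0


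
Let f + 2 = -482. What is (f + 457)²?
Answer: 729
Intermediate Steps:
f = -484 (f = -2 - 482 = -484)
(f + 457)² = (-484 + 457)² = (-27)² = 729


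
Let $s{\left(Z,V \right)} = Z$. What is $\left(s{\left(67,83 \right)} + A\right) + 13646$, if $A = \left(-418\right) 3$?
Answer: $12459$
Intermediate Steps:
$A = -1254$
$\left(s{\left(67,83 \right)} + A\right) + 13646 = \left(67 - 1254\right) + 13646 = -1187 + 13646 = 12459$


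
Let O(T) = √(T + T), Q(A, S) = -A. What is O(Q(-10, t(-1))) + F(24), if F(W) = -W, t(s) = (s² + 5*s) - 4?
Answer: -24 + 2*√5 ≈ -19.528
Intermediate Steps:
t(s) = -4 + s² + 5*s
O(T) = √2*√T (O(T) = √(2*T) = √2*√T)
O(Q(-10, t(-1))) + F(24) = √2*√(-1*(-10)) - 1*24 = √2*√10 - 24 = 2*√5 - 24 = -24 + 2*√5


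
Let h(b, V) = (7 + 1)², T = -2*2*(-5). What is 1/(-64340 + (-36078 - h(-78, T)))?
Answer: -1/100482 ≈ -9.9520e-6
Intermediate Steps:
T = 20 (T = -4*(-5) = 20)
h(b, V) = 64 (h(b, V) = 8² = 64)
1/(-64340 + (-36078 - h(-78, T))) = 1/(-64340 + (-36078 - 1*64)) = 1/(-64340 + (-36078 - 64)) = 1/(-64340 - 36142) = 1/(-100482) = -1/100482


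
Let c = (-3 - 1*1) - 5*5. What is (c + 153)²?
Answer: 15376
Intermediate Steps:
c = -29 (c = (-3 - 1) - 25 = -4 - 25 = -29)
(c + 153)² = (-29 + 153)² = 124² = 15376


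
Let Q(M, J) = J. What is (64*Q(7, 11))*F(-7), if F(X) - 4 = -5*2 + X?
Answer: -9152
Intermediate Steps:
F(X) = -6 + X (F(X) = 4 + (-5*2 + X) = 4 + (-10 + X) = -6 + X)
(64*Q(7, 11))*F(-7) = (64*11)*(-6 - 7) = 704*(-13) = -9152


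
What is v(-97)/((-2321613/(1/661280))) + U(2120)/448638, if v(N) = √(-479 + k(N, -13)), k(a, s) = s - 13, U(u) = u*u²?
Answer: 4764064000/224319 - I*√505/1535236244640 ≈ 21238.0 - 1.4638e-11*I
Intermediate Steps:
U(u) = u³
k(a, s) = -13 + s
v(N) = I*√505 (v(N) = √(-479 + (-13 - 13)) = √(-479 - 26) = √(-505) = I*√505)
v(-97)/((-2321613/(1/661280))) + U(2120)/448638 = (I*√505)/((-2321613/(1/661280))) + 2120³/448638 = (I*√505)/((-2321613/1/661280)) + 9528128000*(1/448638) = (I*√505)/((-2321613*661280)) + 4764064000/224319 = (I*√505)/(-1535236244640) + 4764064000/224319 = (I*√505)*(-1/1535236244640) + 4764064000/224319 = -I*√505/1535236244640 + 4764064000/224319 = 4764064000/224319 - I*√505/1535236244640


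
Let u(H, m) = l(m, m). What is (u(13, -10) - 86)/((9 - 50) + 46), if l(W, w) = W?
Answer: -96/5 ≈ -19.200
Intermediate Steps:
u(H, m) = m
(u(13, -10) - 86)/((9 - 50) + 46) = (-10 - 86)/((9 - 50) + 46) = -96/(-41 + 46) = -96/5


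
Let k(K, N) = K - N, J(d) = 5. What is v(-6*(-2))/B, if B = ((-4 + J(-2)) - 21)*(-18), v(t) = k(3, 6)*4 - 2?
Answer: -7/180 ≈ -0.038889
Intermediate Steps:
v(t) = -14 (v(t) = (3 - 1*6)*4 - 2 = (3 - 6)*4 - 2 = -3*4 - 2 = -12 - 2 = -14)
B = 360 (B = ((-4 + 5) - 21)*(-18) = (1 - 21)*(-18) = -20*(-18) = 360)
v(-6*(-2))/B = -14/360 = -14*1/360 = -7/180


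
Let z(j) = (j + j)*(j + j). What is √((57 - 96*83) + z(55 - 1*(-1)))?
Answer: √4633 ≈ 68.066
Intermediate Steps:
z(j) = 4*j² (z(j) = (2*j)*(2*j) = 4*j²)
√((57 - 96*83) + z(55 - 1*(-1))) = √((57 - 96*83) + 4*(55 - 1*(-1))²) = √((57 - 7968) + 4*(55 + 1)²) = √(-7911 + 4*56²) = √(-7911 + 4*3136) = √(-7911 + 12544) = √4633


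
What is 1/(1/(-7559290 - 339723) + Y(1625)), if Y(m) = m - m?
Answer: -7899013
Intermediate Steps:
Y(m) = 0
1/(1/(-7559290 - 339723) + Y(1625)) = 1/(1/(-7559290 - 339723) + 0) = 1/(1/(-7899013) + 0) = 1/(-1/7899013 + 0) = 1/(-1/7899013) = -7899013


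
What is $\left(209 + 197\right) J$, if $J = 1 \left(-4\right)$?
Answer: $-1624$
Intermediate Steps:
$J = -4$
$\left(209 + 197\right) J = \left(209 + 197\right) \left(-4\right) = 406 \left(-4\right) = -1624$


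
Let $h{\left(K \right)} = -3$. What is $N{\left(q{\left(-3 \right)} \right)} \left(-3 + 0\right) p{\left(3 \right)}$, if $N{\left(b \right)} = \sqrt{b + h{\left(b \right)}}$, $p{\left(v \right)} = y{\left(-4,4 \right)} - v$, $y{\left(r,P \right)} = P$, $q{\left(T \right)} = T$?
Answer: $- 3 i \sqrt{6} \approx - 7.3485 i$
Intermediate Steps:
$p{\left(v \right)} = 4 - v$
$N{\left(b \right)} = \sqrt{-3 + b}$ ($N{\left(b \right)} = \sqrt{b - 3} = \sqrt{-3 + b}$)
$N{\left(q{\left(-3 \right)} \right)} \left(-3 + 0\right) p{\left(3 \right)} = \sqrt{-3 - 3} \left(-3 + 0\right) \left(4 - 3\right) = \sqrt{-6} \left(-3\right) \left(4 - 3\right) = i \sqrt{6} \left(-3\right) 1 = - 3 i \sqrt{6} \cdot 1 = - 3 i \sqrt{6}$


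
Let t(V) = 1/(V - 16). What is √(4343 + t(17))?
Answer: 2*√1086 ≈ 65.909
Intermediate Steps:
t(V) = 1/(-16 + V)
√(4343 + t(17)) = √(4343 + 1/(-16 + 17)) = √(4343 + 1/1) = √(4343 + 1) = √4344 = 2*√1086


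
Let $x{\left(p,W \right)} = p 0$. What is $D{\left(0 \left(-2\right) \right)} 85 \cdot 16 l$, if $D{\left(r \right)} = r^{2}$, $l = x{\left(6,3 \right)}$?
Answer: $0$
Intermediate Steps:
$x{\left(p,W \right)} = 0$
$l = 0$
$D{\left(0 \left(-2\right) \right)} 85 \cdot 16 l = \left(0 \left(-2\right)\right)^{2} \cdot 85 \cdot 16 \cdot 0 = 0^{2} \cdot 85 \cdot 0 = 0 \cdot 85 \cdot 0 = 0 \cdot 0 = 0$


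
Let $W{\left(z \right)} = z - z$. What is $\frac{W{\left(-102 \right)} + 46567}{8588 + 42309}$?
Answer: $\frac{46567}{50897} \approx 0.91493$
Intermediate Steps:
$W{\left(z \right)} = 0$
$\frac{W{\left(-102 \right)} + 46567}{8588 + 42309} = \frac{0 + 46567}{8588 + 42309} = \frac{46567}{50897}$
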